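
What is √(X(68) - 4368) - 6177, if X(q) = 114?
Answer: -6177 + I*√4254 ≈ -6177.0 + 65.223*I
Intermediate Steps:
√(X(68) - 4368) - 6177 = √(114 - 4368) - 6177 = √(-4254) - 6177 = I*√4254 - 6177 = -6177 + I*√4254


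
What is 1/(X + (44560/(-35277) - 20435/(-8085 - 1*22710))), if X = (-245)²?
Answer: 72423681/4347188029378 ≈ 1.6660e-5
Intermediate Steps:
X = 60025
1/(X + (44560/(-35277) - 20435/(-8085 - 1*22710))) = 1/(60025 + (44560/(-35277) - 20435/(-8085 - 1*22710))) = 1/(60025 + (44560*(-1/35277) - 20435/(-8085 - 22710))) = 1/(60025 + (-44560/35277 - 20435/(-30795))) = 1/(60025 + (-44560/35277 - 20435*(-1/30795))) = 1/(60025 + (-44560/35277 + 4087/6159)) = 1/(60025 - 43422647/72423681) = 1/(4347188029378/72423681) = 72423681/4347188029378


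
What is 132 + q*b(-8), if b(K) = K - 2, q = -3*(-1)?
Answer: 102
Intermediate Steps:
q = 3
b(K) = -2 + K
132 + q*b(-8) = 132 + 3*(-2 - 8) = 132 + 3*(-10) = 132 - 30 = 102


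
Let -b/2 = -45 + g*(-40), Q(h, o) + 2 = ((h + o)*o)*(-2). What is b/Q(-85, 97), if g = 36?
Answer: -297/233 ≈ -1.2747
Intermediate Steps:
Q(h, o) = -2 - 2*o*(h + o) (Q(h, o) = -2 + ((h + o)*o)*(-2) = -2 + (o*(h + o))*(-2) = -2 - 2*o*(h + o))
b = 2970 (b = -2*(-45 + 36*(-40)) = -2*(-45 - 1440) = -2*(-1485) = 2970)
b/Q(-85, 97) = 2970/(-2 - 2*97² - 2*(-85)*97) = 2970/(-2 - 2*9409 + 16490) = 2970/(-2 - 18818 + 16490) = 2970/(-2330) = 2970*(-1/2330) = -297/233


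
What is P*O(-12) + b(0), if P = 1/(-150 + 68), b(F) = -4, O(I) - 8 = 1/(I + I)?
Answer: -8063/1968 ≈ -4.0971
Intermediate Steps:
O(I) = 8 + 1/(2*I) (O(I) = 8 + 1/(I + I) = 8 + 1/(2*I))
P = -1/82 (P = 1/(-82) = -1/82 ≈ -0.012195)
P*O(-12) + b(0) = -(8 + (1/2)/(-12))/82 - 4 = -(8 + (1/2)*(-1/12))/82 - 4 = -(8 - 1/24)/82 - 4 = -1/82*191/24 - 4 = -191/1968 - 4 = -8063/1968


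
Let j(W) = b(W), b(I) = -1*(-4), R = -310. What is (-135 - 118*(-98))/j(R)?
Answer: 11429/4 ≈ 2857.3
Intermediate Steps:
b(I) = 4
j(W) = 4
(-135 - 118*(-98))/j(R) = (-135 - 118*(-98))/4 = (-135 + 11564)*(¼) = 11429*(¼) = 11429/4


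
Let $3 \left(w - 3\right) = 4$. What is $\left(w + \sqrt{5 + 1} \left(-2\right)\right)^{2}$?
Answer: $\frac{385}{9} - \frac{52 \sqrt{6}}{3} \approx 0.31996$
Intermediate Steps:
$w = \frac{13}{3}$ ($w = 3 + \frac{1}{3} \cdot 4 = 3 + \frac{4}{3} = \frac{13}{3} \approx 4.3333$)
$\left(w + \sqrt{5 + 1} \left(-2\right)\right)^{2} = \left(\frac{13}{3} + \sqrt{5 + 1} \left(-2\right)\right)^{2} = \left(\frac{13}{3} + \sqrt{6} \left(-2\right)\right)^{2} = \left(\frac{13}{3} - 2 \sqrt{6}\right)^{2}$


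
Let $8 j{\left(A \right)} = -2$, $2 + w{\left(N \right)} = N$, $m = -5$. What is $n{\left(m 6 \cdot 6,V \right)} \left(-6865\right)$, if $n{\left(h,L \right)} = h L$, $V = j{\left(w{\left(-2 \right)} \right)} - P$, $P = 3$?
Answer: $-4016025$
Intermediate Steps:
$w{\left(N \right)} = -2 + N$
$j{\left(A \right)} = - \frac{1}{4}$ ($j{\left(A \right)} = \frac{1}{8} \left(-2\right) = - \frac{1}{4}$)
$V = - \frac{13}{4}$ ($V = - \frac{1}{4} - 3 = - \frac{13}{4} \approx -3.25$)
$n{\left(h,L \right)} = L h$
$n{\left(m 6 \cdot 6,V \right)} \left(-6865\right) = - \frac{13 \left(- 5 \cdot 6 \cdot 6\right)}{4} \left(-6865\right) = - \frac{13 \left(\left(-5\right) 36\right)}{4} \left(-6865\right) = \left(- \frac{13}{4}\right) \left(-180\right) \left(-6865\right) = 585 \left(-6865\right) = -4016025$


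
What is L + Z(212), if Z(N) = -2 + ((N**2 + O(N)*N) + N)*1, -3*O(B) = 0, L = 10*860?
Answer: 53754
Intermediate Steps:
L = 8600
O(B) = 0 (O(B) = -1/3*0 = 0)
Z(N) = -2 + N + N**2 (Z(N) = -2 + ((N**2 + 0*N) + N)*1 = -2 + ((N**2 + 0) + N)*1 = -2 + (N**2 + N)*1 = -2 + (N + N**2)*1 = -2 + (N + N**2) = -2 + N + N**2)
L + Z(212) = 8600 + (-2 + 212 + 212**2) = 8600 + (-2 + 212 + 44944) = 8600 + 45154 = 53754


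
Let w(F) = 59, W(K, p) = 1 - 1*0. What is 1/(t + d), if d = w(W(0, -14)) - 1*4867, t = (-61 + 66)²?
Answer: -1/4783 ≈ -0.00020907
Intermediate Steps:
W(K, p) = 1 (W(K, p) = 1 + 0 = 1)
t = 25 (t = 5² = 25)
d = -4808 (d = 59 - 1*4867 = 59 - 4867 = -4808)
1/(t + d) = 1/(25 - 4808) = 1/(-4783) = -1/4783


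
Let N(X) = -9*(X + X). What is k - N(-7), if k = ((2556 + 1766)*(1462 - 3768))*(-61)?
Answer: 607958326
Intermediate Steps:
N(X) = -18*X
k = 607958452 (k = (4322*(-2306))*(-61) = -9966532*(-61) = 607958452)
k - N(-7) = 607958452 - (-18)*(-7) = 607958452 - 1*126 = 607958452 - 126 = 607958326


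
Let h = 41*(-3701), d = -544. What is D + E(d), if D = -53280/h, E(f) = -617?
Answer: -93570917/151741 ≈ -616.65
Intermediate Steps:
h = -151741
D = 53280/151741 (D = -53280/(-151741) = -53280*(-1/151741) = 53280/151741 ≈ 0.35112)
D + E(d) = 53280/151741 - 617 = -93570917/151741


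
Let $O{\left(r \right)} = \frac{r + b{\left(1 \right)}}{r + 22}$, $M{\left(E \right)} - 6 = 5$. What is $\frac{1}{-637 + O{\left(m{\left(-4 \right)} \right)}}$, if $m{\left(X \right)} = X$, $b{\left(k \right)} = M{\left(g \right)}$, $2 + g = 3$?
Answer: $- \frac{18}{11459} \approx -0.0015708$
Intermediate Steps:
$g = 1$ ($g = -2 + 3 = 1$)
$M{\left(E \right)} = 11$ ($M{\left(E \right)} = 6 + 5 = 11$)
$b{\left(k \right)} = 11$
$O{\left(r \right)} = \frac{11 + r}{22 + r}$ ($O{\left(r \right)} = \frac{r + 11}{r + 22} = \frac{11 + r}{22 + r}$)
$\frac{1}{-637 + O{\left(m{\left(-4 \right)} \right)}} = \frac{1}{-637 + \frac{11 - 4}{22 - 4}} = \frac{1}{-637 + \frac{1}{18} \cdot 7} = \frac{1}{-637 + \frac{7}{18}} = \frac{1}{- \frac{11459}{18}} = - \frac{18}{11459}$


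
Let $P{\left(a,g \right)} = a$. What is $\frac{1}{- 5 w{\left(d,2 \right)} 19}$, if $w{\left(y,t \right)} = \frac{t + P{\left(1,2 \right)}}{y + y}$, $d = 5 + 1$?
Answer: $- \frac{4}{95} \approx -0.042105$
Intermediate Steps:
$d = 6$
$w{\left(y,t \right)} = \frac{1 + t}{2 y}$ ($w{\left(y,t \right)} = \frac{t + 1}{y + y} = \frac{1 + t}{2 y}$)
$\frac{1}{- 5 w{\left(d,2 \right)} 19} = \frac{1}{- 5 \frac{1 + 2}{2 \cdot 6} \cdot 19} = \frac{1}{- 5 \cdot \frac{1}{2} \cdot \frac{1}{6} \cdot 3 \cdot 19} = \frac{1}{\left(-5\right) \frac{1}{4} \cdot 19} = \frac{1}{\left(- \frac{5}{4}\right) 19} = \frac{1}{- \frac{95}{4}} = - \frac{4}{95}$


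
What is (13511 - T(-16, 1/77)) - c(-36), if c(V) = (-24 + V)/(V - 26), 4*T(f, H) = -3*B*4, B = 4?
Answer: 419183/31 ≈ 13522.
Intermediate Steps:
T(f, H) = -12 (T(f, H) = (-3*4*4)/4 = (-12*4)/4 = (1/4)*(-48) = -12)
c(V) = (-24 + V)/(-26 + V)
(13511 - T(-16, 1/77)) - c(-36) = (13511 - 1*(-12)) - (-24 - 36)/(-26 - 36) = (13511 + 12) - (-60)/(-62) = 13523 - (-1)*(-60)/62 = 13523 - 1*30/31 = 13523 - 30/31 = 419183/31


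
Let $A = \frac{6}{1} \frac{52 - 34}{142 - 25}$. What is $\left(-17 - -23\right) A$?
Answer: $\frac{72}{13} \approx 5.5385$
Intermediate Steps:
$A = \frac{12}{13}$ ($A = 6 \cdot 1 \cdot \frac{18}{117} = 6 \cdot 18 \cdot \frac{1}{117} = 6 \cdot \frac{2}{13} = \frac{12}{13} \approx 0.92308$)
$\left(-17 - -23\right) A = \left(-17 - -23\right) \frac{12}{13} = \left(-17 + 23\right) \frac{12}{13} = 6 \cdot \frac{12}{13} = \frac{72}{13}$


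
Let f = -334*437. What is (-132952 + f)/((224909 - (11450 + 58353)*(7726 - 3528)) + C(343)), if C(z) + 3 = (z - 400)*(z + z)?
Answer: 9297/9761573 ≈ 0.00095241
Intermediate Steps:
C(z) = -3 + 2*z*(-400 + z) (C(z) = -3 + (z - 400)*(z + z) = -3 + (-400 + z)*(2*z) = -3 + 2*z*(-400 + z))
f = -145958
(-132952 + f)/((224909 - (11450 + 58353)*(7726 - 3528)) + C(343)) = (-132952 - 145958)/((224909 - (11450 + 58353)*(7726 - 3528)) + (-3 - 800*343 + 2*343²)) = -278910/((224909 - 69803*4198) + (-3 - 274400 + 2*117649)) = -278910/((224909 - 1*293032994) + (-3 - 274400 + 235298)) = -278910/((224909 - 293032994) - 39105) = -278910/(-292808085 - 39105) = -278910/(-292847190) = -278910*(-1/292847190) = 9297/9761573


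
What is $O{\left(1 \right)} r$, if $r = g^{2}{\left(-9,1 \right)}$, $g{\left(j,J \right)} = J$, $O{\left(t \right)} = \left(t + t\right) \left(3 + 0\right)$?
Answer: $6$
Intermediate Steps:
$O{\left(t \right)} = 6 t$ ($O{\left(t \right)} = 2 t 3 = 6 t$)
$r = 1$ ($r = 1^{2} = 1$)
$O{\left(1 \right)} r = 6 \cdot 1 \cdot 1 = 6 \cdot 1 = 6$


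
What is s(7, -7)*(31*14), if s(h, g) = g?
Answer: -3038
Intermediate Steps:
s(7, -7)*(31*14) = -217*14 = -7*434 = -3038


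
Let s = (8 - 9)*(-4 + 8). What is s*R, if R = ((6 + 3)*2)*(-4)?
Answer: 288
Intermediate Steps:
s = -4 (s = -1*4 = -4)
R = -72 (R = (9*2)*(-4) = 18*(-4) = -72)
s*R = -4*(-72) = 288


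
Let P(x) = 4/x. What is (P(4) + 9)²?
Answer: 100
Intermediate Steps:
(P(4) + 9)² = (4/4 + 9)² = (4*(¼) + 9)² = (1 + 9)² = 10² = 100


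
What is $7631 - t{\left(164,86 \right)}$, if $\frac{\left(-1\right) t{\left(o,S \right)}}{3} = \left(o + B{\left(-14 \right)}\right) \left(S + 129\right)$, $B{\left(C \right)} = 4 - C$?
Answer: $125021$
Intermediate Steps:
$t{\left(o,S \right)} = - 3 \left(18 + o\right) \left(129 + S\right)$ ($t{\left(o,S \right)} = - 3 \left(o + \left(4 - -14\right)\right) \left(S + 129\right) = - 3 \left(o + \left(4 + 14\right)\right) \left(129 + S\right) = - 3 \left(o + 18\right) \left(129 + S\right) = - 3 \left(18 + o\right) \left(129 + S\right)$)
$7631 - t{\left(164,86 \right)} = 7631 - \left(-6966 - 63468 - 4644 - 258 \cdot 164\right) = 7631 - \left(-6966 - 63468 - 4644 - 42312\right) = 7631 - -117390 = 7631 + 117390 = 125021$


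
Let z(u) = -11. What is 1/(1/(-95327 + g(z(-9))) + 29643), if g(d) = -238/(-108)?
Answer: 5147539/152588498523 ≈ 3.3735e-5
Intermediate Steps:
g(d) = 119/54 (g(d) = -238*(-1/108) = 119/54)
1/(1/(-95327 + g(z(-9))) + 29643) = 1/(1/(-95327 + 119/54) + 29643) = 1/(1/(-5147539/54) + 29643) = 1/(-54/5147539 + 29643) = 1/(152588498523/5147539) = 5147539/152588498523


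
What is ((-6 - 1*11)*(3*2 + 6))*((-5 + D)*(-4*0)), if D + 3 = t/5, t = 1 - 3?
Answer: 0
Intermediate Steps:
t = -2
D = -17/5 (D = -3 - 2/5 = -3 - 2*⅕ = -3 - ⅖ = -17/5 ≈ -3.4000)
((-6 - 1*11)*(3*2 + 6))*((-5 + D)*(-4*0)) = ((-6 - 1*11)*(3*2 + 6))*((-5 - 17/5)*(-4*0)) = ((-6 - 11)*(6 + 6))*(-42/5*0) = -17*12*0 = -204*0 = 0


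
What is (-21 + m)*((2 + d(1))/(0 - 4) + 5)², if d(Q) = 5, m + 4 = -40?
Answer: -10985/16 ≈ -686.56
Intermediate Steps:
m = -44 (m = -4 - 40 = -44)
(-21 + m)*((2 + d(1))/(0 - 4) + 5)² = (-21 - 44)*((2 + 5)/(0 - 4) + 5)² = -65*(7/(-4) + 5)² = -65*(7*(-¼) + 5)² = -65*(-7/4 + 5)² = -65*(13/4)² = -65*169/16 = -10985/16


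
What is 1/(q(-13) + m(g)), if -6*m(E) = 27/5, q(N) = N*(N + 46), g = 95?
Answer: -10/4299 ≈ -0.0023261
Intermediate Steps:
q(N) = N*(46 + N)
m(E) = -9/10 (m(E) = -9/(2*5) = -1/6*27/5 = -9/10)
1/(q(-13) + m(g)) = 1/(-13*(46 - 13) - 9/10) = 1/(-13*33 - 9/10) = 1/(-429 - 9/10) = 1/(-4299/10) = -10/4299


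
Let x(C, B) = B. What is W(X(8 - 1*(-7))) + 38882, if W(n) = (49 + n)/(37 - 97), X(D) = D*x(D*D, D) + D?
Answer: 2332631/60 ≈ 38877.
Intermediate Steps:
X(D) = D + D**2 (X(D) = D*D + D = D**2 + D = D + D**2)
W(n) = -49/60 - n/60 (W(n) = (49 + n)/(-60) = (49 + n)*(-1/60) = -49/60 - n/60)
W(X(8 - 1*(-7))) + 38882 = (-49/60 - (8 - 1*(-7))*(1 + (8 - 1*(-7)))/60) + 38882 = (-49/60 - (8 + 7)*(1 + (8 + 7))/60) + 38882 = (-49/60 - (1 + 15)/4) + 38882 = (-49/60 - 16/4) + 38882 = (-49/60 - 1/60*240) + 38882 = (-49/60 - 4) + 38882 = -289/60 + 38882 = 2332631/60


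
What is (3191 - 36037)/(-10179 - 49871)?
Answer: 16423/30025 ≈ 0.54698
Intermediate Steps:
(3191 - 36037)/(-10179 - 49871) = -32846/(-60050) = -32846*(-1/60050) = 16423/30025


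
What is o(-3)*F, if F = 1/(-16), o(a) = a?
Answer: 3/16 ≈ 0.18750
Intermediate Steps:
F = -1/16 ≈ -0.062500
o(-3)*F = -3*(-1/16) = 3/16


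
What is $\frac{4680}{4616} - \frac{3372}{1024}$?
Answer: $- \frac{336651}{147712} \approx -2.2791$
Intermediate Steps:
$\frac{4680}{4616} - \frac{3372}{1024} = 4680 \cdot \frac{1}{4616} - \frac{843}{256} = \frac{585}{577} - \frac{843}{256} = - \frac{336651}{147712}$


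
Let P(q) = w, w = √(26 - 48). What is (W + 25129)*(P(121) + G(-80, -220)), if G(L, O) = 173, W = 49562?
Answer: 12921543 + 74691*I*√22 ≈ 1.2922e+7 + 3.5033e+5*I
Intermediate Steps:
w = I*√22 (w = √(-22) = I*√22 ≈ 4.6904*I)
P(q) = I*√22
(W + 25129)*(P(121) + G(-80, -220)) = (49562 + 25129)*(I*√22 + 173) = 74691*(173 + I*√22) = 12921543 + 74691*I*√22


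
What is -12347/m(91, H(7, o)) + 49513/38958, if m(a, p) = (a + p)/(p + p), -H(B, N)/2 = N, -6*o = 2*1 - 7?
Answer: 602926718/1305093 ≈ 461.98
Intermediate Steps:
o = ⅚ (o = -(2*1 - 7)/6 = -(2 - 7)/6 = -⅙*(-5) = ⅚ ≈ 0.83333)
H(B, N) = -2*N
m(a, p) = (a + p)/(2*p) (m(a, p) = (a + p)/((2*p)) = (a + p)*(1/(2*p)) = (a + p)/(2*p))
-12347/m(91, H(7, o)) + 49513/38958 = -12347*(-10/(3*(91 - 2*⅚))) + 49513/38958 = -12347*(-10/(3*(91 - 5/3))) + 49513*(1/38958) = -12347/((½)*(-⅗)*(268/3)) + 49513/38958 = -12347/(-134/5) + 49513/38958 = -12347*(-5/134) + 49513/38958 = 61735/134 + 49513/38958 = 602926718/1305093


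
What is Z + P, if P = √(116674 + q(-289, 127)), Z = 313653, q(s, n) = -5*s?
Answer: 313653 + √118119 ≈ 3.1400e+5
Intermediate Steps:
P = √118119 (P = √(116674 - 5*(-289)) = √(116674 + 1445) = √118119 ≈ 343.68)
Z + P = 313653 + √118119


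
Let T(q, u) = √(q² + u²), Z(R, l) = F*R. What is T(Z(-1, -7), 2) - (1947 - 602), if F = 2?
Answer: -1345 + 2*√2 ≈ -1342.2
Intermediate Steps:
Z(R, l) = 2*R
T(Z(-1, -7), 2) - (1947 - 602) = √((2*(-1))² + 2²) - (1947 - 602) = √((-2)² + 4) - 1*1345 = √(4 + 4) - 1345 = √8 - 1345 = 2*√2 - 1345 = -1345 + 2*√2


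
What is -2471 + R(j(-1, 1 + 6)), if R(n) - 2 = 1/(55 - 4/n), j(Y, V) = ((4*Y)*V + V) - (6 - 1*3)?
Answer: -817233/331 ≈ -2469.0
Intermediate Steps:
j(Y, V) = -3 + V + 4*V*Y (j(Y, V) = (4*V*Y + V) - (6 - 3) = (V + 4*V*Y) - 1*3 = (V + 4*V*Y) - 3 = -3 + V + 4*V*Y)
R(n) = 2 + 1/(55 - 4/n)
-2471 + R(j(-1, 1 + 6)) = -2471 + (-8 + 111*(-3 + (1 + 6) + 4*(1 + 6)*(-1)))/(-4 + 55*(-3 + (1 + 6) + 4*(1 + 6)*(-1))) = -2471 + (-8 + 111*(-3 + 7 + 4*7*(-1)))/(-4 + 55*(-3 + 7 + 4*7*(-1))) = -2471 + (-8 + 111*(-3 + 7 - 28))/(-4 + 55*(-3 + 7 - 28)) = -2471 + (-8 + 111*(-24))/(-4 + 55*(-24)) = -2471 + (-8 - 2664)/(-4 - 1320) = -2471 - 2672/(-1324) = -2471 - 1/1324*(-2672) = -2471 + 668/331 = -817233/331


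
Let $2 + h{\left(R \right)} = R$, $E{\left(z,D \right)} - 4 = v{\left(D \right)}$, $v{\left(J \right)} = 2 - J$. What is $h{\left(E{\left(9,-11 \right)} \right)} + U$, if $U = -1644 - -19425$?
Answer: $17796$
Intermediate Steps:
$E{\left(z,D \right)} = 6 - D$ ($E{\left(z,D \right)} = 4 - \left(-2 + D\right) = 6 - D$)
$U = 17781$ ($U = -1644 + 19425 = 17781$)
$h{\left(R \right)} = -2 + R$
$h{\left(E{\left(9,-11 \right)} \right)} + U = \left(-2 + \left(6 - -11\right)\right) + 17781 = \left(-2 + \left(6 + 11\right)\right) + 17781 = \left(-2 + 17\right) + 17781 = 15 + 17781 = 17796$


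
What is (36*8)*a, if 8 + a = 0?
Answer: -2304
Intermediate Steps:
a = -8 (a = -8 + 0 = -8)
(36*8)*a = (36*8)*(-8) = 288*(-8) = -2304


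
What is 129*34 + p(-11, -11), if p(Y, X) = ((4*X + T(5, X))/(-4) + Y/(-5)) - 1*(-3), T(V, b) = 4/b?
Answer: 242126/55 ≈ 4402.3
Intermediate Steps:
p(Y, X) = 3 - X - 1/X - Y/5 (p(Y, X) = ((4*X + 4/X)/(-4) + Y/(-5)) - 1*(-3) = ((4*X + 4/X)*(-¼) + Y*(-⅕)) + 3 = ((-X - 1/X) - Y/5) + 3 = (-X - 1/X - Y/5) + 3 = 3 - X - 1/X - Y/5)
129*34 + p(-11, -11) = 129*34 + (3 - 1*(-11) - 1/(-11) - ⅕*(-11)) = 4386 + (3 + 11 - 1*(-1/11) + 11/5) = 4386 + (3 + 11 + 1/11 + 11/5) = 4386 + 896/55 = 242126/55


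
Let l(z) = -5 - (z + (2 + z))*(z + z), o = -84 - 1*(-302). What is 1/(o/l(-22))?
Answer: -17/2 ≈ -8.5000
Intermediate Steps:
o = 218 (o = -84 + 302 = 218)
l(z) = -5 - 2*z*(2 + 2*z) (l(z) = -5 - (2 + 2*z)*2*z = -5 - 2*z*(2 + 2*z))
1/(o/l(-22)) = 1/(218/(-5 - 4*(-22) - 4*(-22)²)) = 1/(218/(-5 + 88 - 4*484)) = 1/(218/(-5 + 88 - 1936)) = 1/(218/(-1853)) = 1/(218*(-1/1853)) = 1/(-2/17) = -17/2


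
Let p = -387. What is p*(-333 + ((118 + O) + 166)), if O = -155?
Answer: 78948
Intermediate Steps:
p*(-333 + ((118 + O) + 166)) = -387*(-333 + ((118 - 155) + 166)) = -387*(-333 + (-37 + 166)) = -387*(-333 + 129) = -387*(-204) = 78948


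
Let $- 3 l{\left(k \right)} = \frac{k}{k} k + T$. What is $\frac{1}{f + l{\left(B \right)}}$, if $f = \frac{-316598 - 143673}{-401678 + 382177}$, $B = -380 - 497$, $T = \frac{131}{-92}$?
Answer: $\frac{5382276}{1703008111} \approx 0.0031605$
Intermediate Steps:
$T = - \frac{131}{92}$ ($T = 131 \left(- \frac{1}{92}\right) = - \frac{131}{92} \approx -1.4239$)
$B = -877$ ($B = -380 - 497 = -877$)
$f = \frac{460271}{19501}$ ($f = - \frac{460271}{-19501} = \left(-460271\right) \left(- \frac{1}{19501}\right) = \frac{460271}{19501} \approx 23.602$)
$l{\left(k \right)} = \frac{131}{276} - \frac{k}{3}$ ($l{\left(k \right)} = - \frac{\frac{k}{k} k - \frac{131}{92}}{3} = - \frac{1 k - \frac{131}{92}}{3} = - \frac{k - \frac{131}{92}}{3} = - \frac{- \frac{131}{92} + k}{3} = \frac{131}{276} - \frac{k}{3}$)
$\frac{1}{f + l{\left(B \right)}} = \frac{1}{\frac{460271}{19501} + \left(\frac{131}{276} - - \frac{877}{3}\right)} = \frac{1}{\frac{460271}{19501} + \left(\frac{131}{276} + \frac{877}{3}\right)} = \frac{1}{\frac{460271}{19501} + \frac{80815}{276}} = \frac{1}{\frac{1703008111}{5382276}} = \frac{5382276}{1703008111}$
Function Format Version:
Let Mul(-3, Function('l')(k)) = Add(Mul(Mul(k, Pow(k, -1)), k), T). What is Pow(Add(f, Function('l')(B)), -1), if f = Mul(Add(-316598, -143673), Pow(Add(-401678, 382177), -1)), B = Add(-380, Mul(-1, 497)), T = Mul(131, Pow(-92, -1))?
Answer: Rational(5382276, 1703008111) ≈ 0.0031605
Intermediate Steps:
T = Rational(-131, 92) (T = Mul(131, Rational(-1, 92)) = Rational(-131, 92) ≈ -1.4239)
B = -877 (B = Add(-380, -497) = -877)
f = Rational(460271, 19501) (f = Mul(-460271, Pow(-19501, -1)) = Mul(-460271, Rational(-1, 19501)) = Rational(460271, 19501) ≈ 23.602)
Function('l')(k) = Add(Rational(131, 276), Mul(Rational(-1, 3), k)) (Function('l')(k) = Mul(Rational(-1, 3), Add(Mul(Mul(k, Pow(k, -1)), k), Rational(-131, 92))) = Mul(Rational(-1, 3), Add(Mul(1, k), Rational(-131, 92))) = Mul(Rational(-1, 3), Add(k, Rational(-131, 92))) = Mul(Rational(-1, 3), Add(Rational(-131, 92), k)) = Add(Rational(131, 276), Mul(Rational(-1, 3), k)))
Pow(Add(f, Function('l')(B)), -1) = Pow(Add(Rational(460271, 19501), Add(Rational(131, 276), Mul(Rational(-1, 3), -877))), -1) = Pow(Add(Rational(460271, 19501), Add(Rational(131, 276), Rational(877, 3))), -1) = Pow(Add(Rational(460271, 19501), Rational(80815, 276)), -1) = Pow(Rational(1703008111, 5382276), -1) = Rational(5382276, 1703008111)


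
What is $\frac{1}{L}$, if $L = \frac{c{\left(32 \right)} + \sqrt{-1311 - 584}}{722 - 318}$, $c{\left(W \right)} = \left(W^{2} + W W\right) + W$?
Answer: $\frac{168064}{865659} - \frac{404 i \sqrt{1895}}{4328295} \approx 0.19415 - 0.0040632 i$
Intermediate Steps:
$c{\left(W \right)} = W + 2 W^{2}$ ($c{\left(W \right)} = \left(W^{2} + W^{2}\right) + W = 2 W^{2} + W = W + 2 W^{2}$)
$L = \frac{520}{101} + \frac{i \sqrt{1895}}{404}$ ($L = \frac{32 \left(1 + 2 \cdot 32\right) + \sqrt{-1311 - 584}}{722 - 318} = \frac{32 \left(1 + 64\right) + \sqrt{-1895}}{404} = \left(32 \cdot 65 + i \sqrt{1895}\right) \frac{1}{404} = \left(2080 + i \sqrt{1895}\right) \frac{1}{404} = \frac{520}{101} + \frac{i \sqrt{1895}}{404} \approx 5.1485 + 0.10775 i$)
$\frac{1}{L} = \frac{1}{\frac{520}{101} + \frac{i \sqrt{1895}}{404}}$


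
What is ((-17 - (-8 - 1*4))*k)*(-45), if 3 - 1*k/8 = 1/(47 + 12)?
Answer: 316800/59 ≈ 5369.5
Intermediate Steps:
k = 1408/59 (k = 24 - 8/(47 + 12) = 24 - 8/59 = 1408/59 ≈ 23.864)
((-17 - (-8 - 1*4))*k)*(-45) = ((-17 - (-8 - 1*4))*(1408/59))*(-45) = ((-17 - (-8 - 4))*(1408/59))*(-45) = ((-17 - 1*(-12))*(1408/59))*(-45) = ((-17 + 12)*(1408/59))*(-45) = -5*1408/59*(-45) = -7040/59*(-45) = 316800/59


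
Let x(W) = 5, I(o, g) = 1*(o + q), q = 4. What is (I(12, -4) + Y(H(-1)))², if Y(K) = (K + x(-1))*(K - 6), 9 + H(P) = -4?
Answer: 28224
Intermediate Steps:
I(o, g) = 4 + o (I(o, g) = 1*(o + 4) = 1*(4 + o) = 4 + o)
H(P) = -13 (H(P) = -9 - 4 = -13)
Y(K) = (-6 + K)*(5 + K) (Y(K) = (K + 5)*(K - 6) = (5 + K)*(-6 + K) = (-6 + K)*(5 + K))
(I(12, -4) + Y(H(-1)))² = ((4 + 12) + (-30 + (-13)² - 1*(-13)))² = (16 + (-30 + 169 + 13))² = (16 + 152)² = 168² = 28224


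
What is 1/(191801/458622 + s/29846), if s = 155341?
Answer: 3422008053/19241823187 ≈ 0.17784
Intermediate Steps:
1/(191801/458622 + s/29846) = 1/(191801/458622 + 155341/29846) = 1/(19241823187/3422008053) = 3422008053/19241823187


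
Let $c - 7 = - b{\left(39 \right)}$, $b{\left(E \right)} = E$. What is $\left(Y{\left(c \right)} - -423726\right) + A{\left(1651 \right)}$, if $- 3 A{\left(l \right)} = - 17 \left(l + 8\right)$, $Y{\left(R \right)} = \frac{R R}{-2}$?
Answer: $432615$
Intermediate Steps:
$c = -32$ ($c = 7 - 39 = -32$)
$Y{\left(R \right)} = - \frac{R^{2}}{2}$ ($Y{\left(R \right)} = R^{2} \left(- \frac{1}{2}\right) = - \frac{R^{2}}{2}$)
$A{\left(l \right)} = \frac{136}{3} + \frac{17 l}{3}$ ($A{\left(l \right)} = - \frac{\left(-17\right) \left(l + 8\right)}{3} = - \frac{\left(-17\right) \left(8 + l\right)}{3} = - \frac{-136 - 17 l}{3} = \frac{136}{3} + \frac{17 l}{3}$)
$\left(Y{\left(c \right)} - -423726\right) + A{\left(1651 \right)} = \left(- \frac{\left(-32\right)^{2}}{2} - -423726\right) + \left(\frac{136}{3} + \frac{17}{3} \cdot 1651\right) = \left(\left(- \frac{1}{2}\right) 1024 + \left(424534 - 808\right)\right) + \left(\frac{136}{3} + \frac{28067}{3}\right) = \left(-512 + 423726\right) + 9401 = 423214 + 9401 = 432615$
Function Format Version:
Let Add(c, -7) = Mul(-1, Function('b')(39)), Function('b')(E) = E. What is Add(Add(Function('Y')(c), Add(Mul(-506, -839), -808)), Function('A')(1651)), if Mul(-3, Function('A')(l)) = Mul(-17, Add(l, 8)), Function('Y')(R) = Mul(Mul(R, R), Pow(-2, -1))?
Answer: 432615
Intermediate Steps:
c = -32 (c = Add(7, Mul(-1, 39)) = Add(7, -39) = -32)
Function('Y')(R) = Mul(Rational(-1, 2), Pow(R, 2)) (Function('Y')(R) = Mul(Pow(R, 2), Rational(-1, 2)) = Mul(Rational(-1, 2), Pow(R, 2)))
Function('A')(l) = Add(Rational(136, 3), Mul(Rational(17, 3), l)) (Function('A')(l) = Mul(Rational(-1, 3), Mul(-17, Add(l, 8))) = Mul(Rational(-1, 3), Mul(-17, Add(8, l))) = Mul(Rational(-1, 3), Add(-136, Mul(-17, l))) = Add(Rational(136, 3), Mul(Rational(17, 3), l)))
Add(Add(Function('Y')(c), Add(Mul(-506, -839), -808)), Function('A')(1651)) = Add(Add(Mul(Rational(-1, 2), Pow(-32, 2)), Add(Mul(-506, -839), -808)), Add(Rational(136, 3), Mul(Rational(17, 3), 1651))) = Add(Add(Mul(Rational(-1, 2), 1024), Add(424534, -808)), Add(Rational(136, 3), Rational(28067, 3))) = Add(Add(-512, 423726), 9401) = Add(423214, 9401) = 432615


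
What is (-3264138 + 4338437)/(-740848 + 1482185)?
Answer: 1074299/741337 ≈ 1.4491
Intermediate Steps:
(-3264138 + 4338437)/(-740848 + 1482185) = 1074299/741337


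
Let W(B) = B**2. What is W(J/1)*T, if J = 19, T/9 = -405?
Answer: -1315845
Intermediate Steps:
T = -3645 (T = 9*(-405) = -3645)
W(J/1)*T = (19/1)**2*(-3645) = (19*1)**2*(-3645) = 19**2*(-3645) = 361*(-3645) = -1315845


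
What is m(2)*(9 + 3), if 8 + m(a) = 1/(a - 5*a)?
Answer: -195/2 ≈ -97.500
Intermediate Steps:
m(a) = -8 - 1/(4*a) (m(a) = -8 + 1/(a - 5*a) = -8 + 1/(-4*a) = -8 - 1/(4*a))
m(2)*(9 + 3) = (-8 - ¼/2)*(9 + 3) = (-8 - ¼*½)*12 = (-8 - ⅛)*12 = -65/8*12 = -195/2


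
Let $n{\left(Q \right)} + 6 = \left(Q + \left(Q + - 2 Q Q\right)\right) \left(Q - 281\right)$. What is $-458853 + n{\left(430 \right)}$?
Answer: $-55430919$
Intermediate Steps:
$n{\left(Q \right)} = -6 + \left(-281 + Q\right) \left(- 2 Q^{2} + 2 Q\right)$ ($n{\left(Q \right)} = -6 + \left(Q + \left(Q + - 2 Q Q\right)\right) \left(Q - 281\right) = -6 + \left(Q - \left(- Q + 2 Q^{2}\right)\right) \left(-281 + Q\right) = -6 + \left(- 2 Q^{2} + 2 Q\right) \left(-281 + Q\right) = -6 + \left(-281 + Q\right) \left(- 2 Q^{2} + 2 Q\right)$)
$-458853 + n{\left(430 \right)} = -458853 - \left(241666 - 104283600 + 159014000\right) = -458853 - 54972066 = -55430919$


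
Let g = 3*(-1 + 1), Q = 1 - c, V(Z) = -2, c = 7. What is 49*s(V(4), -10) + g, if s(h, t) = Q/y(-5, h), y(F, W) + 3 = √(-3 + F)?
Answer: 882/17 + 588*I*√2/17 ≈ 51.882 + 48.915*I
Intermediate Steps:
y(F, W) = -3 + √(-3 + F)
Q = -6 (Q = 1 - 1*7 = 1 - 7 = -6)
g = 0 (g = 3*0 = 0)
s(h, t) = -6/(-3 + 2*I*√2) (s(h, t) = -6/(-3 + √(-3 - 5)) = -6/(-3 + √(-8)) = -6/(-3 + 2*I*√2))
49*s(V(4), -10) + g = 49*(18/17 + 12*I*√2/17) + 0 = (882/17 + 588*I*√2/17) + 0 = 882/17 + 588*I*√2/17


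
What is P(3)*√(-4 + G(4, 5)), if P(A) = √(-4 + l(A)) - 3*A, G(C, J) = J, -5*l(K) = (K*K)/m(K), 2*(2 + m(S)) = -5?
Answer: -9 + 3*I*√10/5 ≈ -9.0 + 1.8974*I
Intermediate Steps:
m(S) = -9/2 (m(S) = -2 + (½)*(-5) = -2 - 5/2 = -9/2)
l(K) = 2*K²/45 (l(K) = -K*K/(5*(-9/2)) = -K²*(-2)/(5*9) = -(-2)*K²/45 = 2*K²/45)
P(A) = √(-4 + 2*A²/45) - 3*A
P(3)*√(-4 + G(4, 5)) = (-3*3 + √(-900 + 10*3²)/15)*√(-4 + 5) = (-9 + √(-900 + 10*9)/15)*√1 = (-9 + √(-900 + 90)/15)*1 = (-9 + √(-810)/15)*1 = (-9 + (9*I*√10)/15)*1 = (-9 + 3*I*√10/5)*1 = -9 + 3*I*√10/5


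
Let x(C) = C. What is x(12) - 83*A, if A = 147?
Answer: -12189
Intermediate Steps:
x(12) - 83*A = 12 - 83*147 = 12 - 12201 = -12189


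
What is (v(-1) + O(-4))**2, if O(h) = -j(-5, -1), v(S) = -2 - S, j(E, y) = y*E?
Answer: 36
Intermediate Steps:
j(E, y) = E*y
O(h) = -5 (O(h) = -(-5)*(-1) = -1*5 = -5)
(v(-1) + O(-4))**2 = ((-2 - 1*(-1)) - 5)**2 = ((-2 + 1) - 5)**2 = (-1 - 5)**2 = (-6)**2 = 36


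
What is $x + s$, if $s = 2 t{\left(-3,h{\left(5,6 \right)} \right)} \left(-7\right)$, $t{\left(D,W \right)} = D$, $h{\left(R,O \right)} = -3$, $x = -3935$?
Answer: $-3893$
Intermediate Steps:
$s = 42$ ($s = 2 \left(-3\right) \left(-7\right) = \left(-6\right) \left(-7\right) = 42$)
$x + s = -3935 + 42 = -3893$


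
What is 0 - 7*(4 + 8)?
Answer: -84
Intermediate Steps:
0 - 7*(4 + 8) = 0 - 7*12 = 0 - 84 = -84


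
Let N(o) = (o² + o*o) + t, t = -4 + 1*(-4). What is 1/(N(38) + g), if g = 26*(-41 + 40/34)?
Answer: 17/31358 ≈ 0.00054213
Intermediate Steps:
g = -17602/17 (g = 26*(-41 + 40*(1/34)) = 26*(-41 + 20/17) = 26*(-677/17) = -17602/17 ≈ -1035.4)
t = -8 (t = -4 - 4 = -8)
N(o) = -8 + 2*o² (N(o) = (o² + o*o) - 8 = (o² + o²) - 8 = 2*o² - 8 = -8 + 2*o²)
1/(N(38) + g) = 1/((-8 + 2*38²) - 17602/17) = 1/((-8 + 2*1444) - 17602/17) = 1/((-8 + 2888) - 17602/17) = 1/(2880 - 17602/17) = 1/(31358/17) = 17/31358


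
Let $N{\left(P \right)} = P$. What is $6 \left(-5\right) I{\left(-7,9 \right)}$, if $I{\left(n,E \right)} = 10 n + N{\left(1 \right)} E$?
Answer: $1830$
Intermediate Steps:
$I{\left(n,E \right)} = E + 10 n$ ($I{\left(n,E \right)} = 10 n + 1 E = 10 n + E = E + 10 n$)
$6 \left(-5\right) I{\left(-7,9 \right)} = 6 \left(-5\right) \left(9 + 10 \left(-7\right)\right) = - 30 \left(9 - 70\right) = \left(-30\right) \left(-61\right) = 1830$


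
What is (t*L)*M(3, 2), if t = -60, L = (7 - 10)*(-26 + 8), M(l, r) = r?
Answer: -6480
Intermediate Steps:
L = 54 (L = -3*(-18) = 54)
(t*L)*M(3, 2) = -60*54*2 = -3240*2 = -6480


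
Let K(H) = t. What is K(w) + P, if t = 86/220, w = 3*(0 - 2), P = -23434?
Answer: -2577697/110 ≈ -23434.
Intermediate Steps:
w = -6 (w = 3*(-2) = -6)
t = 43/110 (t = 86*(1/220) = 43/110 ≈ 0.39091)
K(H) = 43/110
K(w) + P = 43/110 - 23434 = -2577697/110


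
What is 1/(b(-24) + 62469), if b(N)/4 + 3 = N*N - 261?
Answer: 1/63717 ≈ 1.5694e-5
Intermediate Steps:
b(N) = -1056 + 4*N² (b(N) = -12 + 4*(N*N - 261) = -12 + 4*(N² - 261) = -12 + 4*(-261 + N²) = -12 + (-1044 + 4*N²) = -1056 + 4*N²)
1/(b(-24) + 62469) = 1/((-1056 + 4*(-24)²) + 62469) = 1/((-1056 + 4*576) + 62469) = 1/((-1056 + 2304) + 62469) = 1/(1248 + 62469) = 1/63717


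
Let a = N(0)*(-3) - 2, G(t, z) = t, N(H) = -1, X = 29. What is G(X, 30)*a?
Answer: 29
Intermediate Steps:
a = 1 (a = -1*(-3) - 2 = 3 - 2 = 1)
G(X, 30)*a = 29*1 = 29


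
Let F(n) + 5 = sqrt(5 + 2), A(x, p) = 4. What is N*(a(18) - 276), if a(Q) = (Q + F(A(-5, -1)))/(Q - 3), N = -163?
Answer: 672701/15 - 163*sqrt(7)/15 ≈ 44818.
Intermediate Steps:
F(n) = -5 + sqrt(7) (F(n) = -5 + sqrt(5 + 2) = -5 + sqrt(7))
a(Q) = (-5 + Q + sqrt(7))/(-3 + Q) (a(Q) = (Q + (-5 + sqrt(7)))/(Q - 3) = (-5 + Q + sqrt(7))/(-3 + Q))
N*(a(18) - 276) = -163*((-5 + 18 + sqrt(7))/(-3 + 18) - 276) = -163*((13 + sqrt(7))/15 - 276) = -163*((13/15 + sqrt(7)/15) - 276) = -163*(-4127/15 + sqrt(7)/15) = 672701/15 - 163*sqrt(7)/15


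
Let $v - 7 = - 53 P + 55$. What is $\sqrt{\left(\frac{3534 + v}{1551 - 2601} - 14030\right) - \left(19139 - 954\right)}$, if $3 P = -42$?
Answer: $\frac{2 i \sqrt{9867109}}{35} \approx 179.5 i$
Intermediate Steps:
$P = -14$ ($P = \frac{1}{3} \left(-42\right) = -14$)
$v = 804$ ($v = 7 + \left(\left(-53\right) \left(-14\right) + 55\right) = 7 + \left(742 + 55\right) = 7 + 797 = 804$)
$\sqrt{\left(\frac{3534 + v}{1551 - 2601} - 14030\right) - \left(19139 - 954\right)} = \sqrt{\left(\frac{3534 + 804}{1551 - 2601} - 14030\right) - \left(19139 - 954\right)} = \sqrt{\left(\frac{4338}{-1050} - 14030\right) - 18185} = \sqrt{\left(4338 \left(- \frac{1}{1050}\right) - 14030\right) - 18185} = \sqrt{\left(- \frac{723}{175} - 14030\right) + \left(-19116 + 931\right)} = \sqrt{- \frac{2455973}{175} - 18185} = \sqrt{- \frac{5638348}{175}} = \frac{2 i \sqrt{9867109}}{35}$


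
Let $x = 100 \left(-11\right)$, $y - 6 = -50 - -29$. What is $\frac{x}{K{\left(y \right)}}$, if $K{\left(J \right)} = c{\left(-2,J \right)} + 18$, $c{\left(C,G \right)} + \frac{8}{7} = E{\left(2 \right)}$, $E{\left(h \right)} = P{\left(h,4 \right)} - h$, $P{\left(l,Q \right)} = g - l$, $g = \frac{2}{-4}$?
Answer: $- \frac{15400}{173} \approx -89.017$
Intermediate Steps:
$g = - \frac{1}{2}$ ($g = 2 \left(- \frac{1}{4}\right) = - \frac{1}{2} \approx -0.5$)
$y = -15$ ($y = 6 - 21 = -15$)
$x = -1100$
$P{\left(l,Q \right)} = - \frac{1}{2} - l$
$E{\left(h \right)} = - \frac{1}{2} - 2 h$ ($E{\left(h \right)} = \left(- \frac{1}{2} - h\right) - h = - \frac{1}{2} - 2 h$)
$c{\left(C,G \right)} = - \frac{79}{14}$ ($c{\left(C,G \right)} = - \frac{8}{7} - \frac{9}{2} = - \frac{79}{14}$)
$K{\left(J \right)} = \frac{173}{14}$ ($K{\left(J \right)} = - \frac{79}{14} + 18 = \frac{173}{14}$)
$\frac{x}{K{\left(y \right)}} = - \frac{1100}{\frac{173}{14}} = \left(-1100\right) \frac{14}{173} = - \frac{15400}{173}$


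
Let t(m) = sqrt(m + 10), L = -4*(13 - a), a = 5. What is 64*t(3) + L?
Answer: -32 + 64*sqrt(13) ≈ 198.76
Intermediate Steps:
L = -32 (L = -4*(13 - 1*5) = -4*(13 - 5) = -4*8 = -32)
t(m) = sqrt(10 + m)
64*t(3) + L = 64*sqrt(10 + 3) - 32 = 64*sqrt(13) - 32 = -32 + 64*sqrt(13)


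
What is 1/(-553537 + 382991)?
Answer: -1/170546 ≈ -5.8635e-6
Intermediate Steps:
1/(-553537 + 382991) = 1/(-170546) = -1/170546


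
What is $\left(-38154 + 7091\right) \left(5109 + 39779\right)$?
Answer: $-1394355944$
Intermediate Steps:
$\left(-38154 + 7091\right) \left(5109 + 39779\right) = \left(-31063\right) 44888 = -1394355944$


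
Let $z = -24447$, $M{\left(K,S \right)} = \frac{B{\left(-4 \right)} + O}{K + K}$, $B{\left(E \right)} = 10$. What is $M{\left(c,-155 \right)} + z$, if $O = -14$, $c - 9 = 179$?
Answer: $- \frac{2298019}{94} \approx -24447.0$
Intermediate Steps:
$c = 188$ ($c = 9 + 179 = 188$)
$M{\left(K,S \right)} = - \frac{2}{K}$ ($M{\left(K,S \right)} = \frac{10 - 14}{K + K} = - \frac{4}{2 K} = - 4 \frac{1}{2 K} = - \frac{2}{K}$)
$M{\left(c,-155 \right)} + z = - \frac{2}{188} - 24447 = \left(-2\right) \frac{1}{188} - 24447 = - \frac{1}{94} - 24447 = - \frac{2298019}{94}$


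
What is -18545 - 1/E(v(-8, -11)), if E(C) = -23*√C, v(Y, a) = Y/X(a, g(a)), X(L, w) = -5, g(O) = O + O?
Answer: -18545 + √10/92 ≈ -18545.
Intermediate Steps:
g(O) = 2*O
v(Y, a) = -Y/5 (v(Y, a) = Y/(-5) = Y*(-⅕) = -Y/5)
-18545 - 1/E(v(-8, -11)) = -18545 - 1/((-23*2*√10/5)) = -18545 - 1/((-46*√10/5)) = -18545 - (-1)*√10/92 = -18545 + √10/92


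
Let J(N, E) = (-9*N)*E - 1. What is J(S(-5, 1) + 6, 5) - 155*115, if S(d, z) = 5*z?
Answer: -18321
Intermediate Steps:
J(N, E) = -1 - 9*E*N (J(N, E) = -9*E*N - 1 = -1 - 9*E*N)
J(S(-5, 1) + 6, 5) - 155*115 = (-1 - 9*5*(5*1 + 6)) - 155*115 = (-1 - 9*5*(5 + 6)) - 17825 = (-1 - 9*5*11) - 17825 = (-1 - 495) - 17825 = -496 - 17825 = -18321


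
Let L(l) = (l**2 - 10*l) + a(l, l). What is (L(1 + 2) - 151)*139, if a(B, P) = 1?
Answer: -23769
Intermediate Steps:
L(l) = 1 + l**2 - 10*l (L(l) = (l**2 - 10*l) + 1 = 1 + l**2 - 10*l)
(L(1 + 2) - 151)*139 = ((1 + (1 + 2)**2 - 10*(1 + 2)) - 151)*139 = ((1 + 3**2 - 10*3) - 151)*139 = ((1 + 9 - 30) - 151)*139 = (-20 - 151)*139 = -171*139 = -23769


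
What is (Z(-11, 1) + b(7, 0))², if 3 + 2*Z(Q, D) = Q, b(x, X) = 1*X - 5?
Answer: 144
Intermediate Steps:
b(x, X) = -5 + X (b(x, X) = X - 5 = -5 + X)
Z(Q, D) = -3/2 + Q/2
(Z(-11, 1) + b(7, 0))² = ((-3/2 + (½)*(-11)) + (-5 + 0))² = ((-3/2 - 11/2) - 5)² = (-7 - 5)² = (-12)² = 144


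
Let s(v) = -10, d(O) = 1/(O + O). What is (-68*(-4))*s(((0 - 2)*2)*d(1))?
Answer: -2720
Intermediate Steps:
d(O) = 1/(2*O)
(-68*(-4))*s(((0 - 2)*2)*d(1)) = -68*(-4)*(-10) = 272*(-10) = -2720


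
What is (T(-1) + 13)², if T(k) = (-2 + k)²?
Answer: 484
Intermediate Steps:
(T(-1) + 13)² = ((-2 - 1)² + 13)² = ((-3)² + 13)² = (9 + 13)² = 22² = 484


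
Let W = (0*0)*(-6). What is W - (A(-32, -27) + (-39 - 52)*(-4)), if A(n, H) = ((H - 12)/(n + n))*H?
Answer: -22243/64 ≈ -347.55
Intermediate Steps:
A(n, H) = H*(-12 + H)/(2*n) (A(n, H) = ((-12 + H)/((2*n)))*H = ((-12 + H)*(1/(2*n)))*H = ((-12 + H)/(2*n))*H = H*(-12 + H)/(2*n))
W = 0 (W = 0*(-6) = 0)
W - (A(-32, -27) + (-39 - 52)*(-4)) = 0 - ((½)*(-27)*(-12 - 27)/(-32) + (-39 - 52)*(-4)) = 0 - ((½)*(-27)*(-1/32)*(-39) - 91*(-4)) = 0 - (-1053/64 + 364) = 0 - 1*22243/64 = 0 - 22243/64 = -22243/64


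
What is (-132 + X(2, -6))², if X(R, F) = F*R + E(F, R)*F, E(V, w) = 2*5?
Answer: 41616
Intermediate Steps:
E(V, w) = 10
X(R, F) = 10*F + F*R (X(R, F) = F*R + 10*F = 10*F + F*R)
(-132 + X(2, -6))² = (-132 - 6*(10 + 2))² = (-132 - 6*12)² = (-132 - 72)² = (-204)² = 41616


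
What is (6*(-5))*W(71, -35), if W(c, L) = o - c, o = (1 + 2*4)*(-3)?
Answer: 2940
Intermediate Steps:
o = -27 (o = (1 + 8)*(-3) = 9*(-3) = -27)
W(c, L) = -27 - c
(6*(-5))*W(71, -35) = (6*(-5))*(-27 - 1*71) = -30*(-27 - 71) = -30*(-98) = 2940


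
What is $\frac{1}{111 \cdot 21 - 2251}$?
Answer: $\frac{1}{80} \approx 0.0125$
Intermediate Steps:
$\frac{1}{111 \cdot 21 - 2251} = \frac{1}{2331 - 2251} = \frac{1}{80}$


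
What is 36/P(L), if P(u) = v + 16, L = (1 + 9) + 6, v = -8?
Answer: 9/2 ≈ 4.5000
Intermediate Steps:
L = 16 (L = 10 + 6 = 16)
P(u) = 8 (P(u) = -8 + 16 = 8)
36/P(L) = 36/8 = 36*(⅛) = 9/2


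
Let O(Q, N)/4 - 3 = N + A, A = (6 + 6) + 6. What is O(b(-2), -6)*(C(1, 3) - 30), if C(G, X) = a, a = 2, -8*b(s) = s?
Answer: -1680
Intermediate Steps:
b(s) = -s/8
A = 18 (A = 12 + 6 = 18)
C(G, X) = 2
O(Q, N) = 84 + 4*N (O(Q, N) = 12 + 4*(N + 18) = 12 + 4*(18 + N) = 12 + (72 + 4*N) = 84 + 4*N)
O(b(-2), -6)*(C(1, 3) - 30) = (84 + 4*(-6))*(2 - 30) = (84 - 24)*(-28) = 60*(-28) = -1680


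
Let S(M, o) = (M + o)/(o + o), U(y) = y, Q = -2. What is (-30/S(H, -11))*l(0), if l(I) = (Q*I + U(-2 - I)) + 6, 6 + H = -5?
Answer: -120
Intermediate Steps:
H = -11 (H = -6 - 5 = -11)
l(I) = 4 - 3*I (l(I) = (-2*I + (-2 - I)) + 6 = (-2 - 3*I) + 6 = 4 - 3*I)
S(M, o) = (M + o)/(2*o) (S(M, o) = (M + o)/((2*o)) = (M + o)*(1/(2*o)) = (M + o)/(2*o))
(-30/S(H, -11))*l(0) = (-30*(-22/(-11 - 11)))*(4 - 3*0) = (-30/1)*(4 + 0) = -30/1*4 = -30*1*4 = -30*4 = -120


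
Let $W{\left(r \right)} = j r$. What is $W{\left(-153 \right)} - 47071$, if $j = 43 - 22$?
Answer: $-50284$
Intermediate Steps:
$j = 21$
$W{\left(r \right)} = 21 r$
$W{\left(-153 \right)} - 47071 = 21 \left(-153\right) - 47071 = -3213 - 47071 = -50284$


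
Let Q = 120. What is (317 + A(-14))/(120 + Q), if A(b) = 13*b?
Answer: 9/16 ≈ 0.56250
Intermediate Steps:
(317 + A(-14))/(120 + Q) = (317 + 13*(-14))/(120 + 120) = (317 - 182)/240 = 135*(1/240) = 9/16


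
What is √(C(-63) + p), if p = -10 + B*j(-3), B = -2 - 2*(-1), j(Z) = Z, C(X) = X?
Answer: I*√73 ≈ 8.544*I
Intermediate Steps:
B = 0 (B = -2 + 2 = 0)
p = -10 (p = -10 + 0*(-3) = -10 + 0 = -10)
√(C(-63) + p) = √(-63 - 10) = √(-73) = I*√73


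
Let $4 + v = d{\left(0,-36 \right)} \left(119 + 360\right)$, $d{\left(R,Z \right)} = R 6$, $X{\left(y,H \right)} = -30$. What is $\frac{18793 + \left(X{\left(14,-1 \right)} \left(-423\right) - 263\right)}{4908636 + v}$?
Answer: $\frac{7805}{1227158} \approx 0.0063602$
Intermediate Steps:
$d{\left(R,Z \right)} = 6 R$
$v = -4$ ($v = -4 + 6 \cdot 0 \left(119 + 360\right) = -4 + 0 \cdot 479 = -4 + 0 = -4$)
$\frac{18793 + \left(X{\left(14,-1 \right)} \left(-423\right) - 263\right)}{4908636 + v} = \frac{18793 - -12427}{4908636 - 4} = \frac{18793 + \left(12690 - 263\right)}{4908632} = \left(18793 + 12427\right) \frac{1}{4908632} = 31220 \cdot \frac{1}{4908632} = \frac{7805}{1227158}$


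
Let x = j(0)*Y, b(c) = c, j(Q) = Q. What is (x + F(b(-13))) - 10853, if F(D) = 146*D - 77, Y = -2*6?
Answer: -12828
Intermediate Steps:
Y = -12
x = 0 (x = 0*(-12) = 0)
F(D) = -77 + 146*D
(x + F(b(-13))) - 10853 = (0 + (-77 + 146*(-13))) - 10853 = (0 + (-77 - 1898)) - 10853 = (0 - 1975) - 10853 = -1975 - 10853 = -12828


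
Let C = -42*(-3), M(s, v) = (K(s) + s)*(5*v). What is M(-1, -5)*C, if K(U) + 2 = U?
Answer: 12600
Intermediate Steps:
K(U) = -2 + U
M(s, v) = 5*v*(-2 + 2*s) (M(s, v) = ((-2 + s) + s)*(5*v) = (-2 + 2*s)*(5*v) = 5*v*(-2 + 2*s))
C = 126
M(-1, -5)*C = (10*(-5)*(-1 - 1))*126 = (10*(-5)*(-2))*126 = 100*126 = 12600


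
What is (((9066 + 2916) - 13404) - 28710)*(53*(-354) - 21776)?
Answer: 1221491016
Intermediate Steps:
(((9066 + 2916) - 13404) - 28710)*(53*(-354) - 21776) = ((11982 - 13404) - 28710)*(-18762 - 21776) = (-1422 - 28710)*(-40538) = -30132*(-40538) = 1221491016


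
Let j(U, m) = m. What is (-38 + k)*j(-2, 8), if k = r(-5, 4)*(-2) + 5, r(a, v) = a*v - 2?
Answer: 88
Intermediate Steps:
r(a, v) = -2 + a*v
k = 49 (k = (-2 - 5*4)*(-2) + 5 = (-2 - 20)*(-2) + 5 = -22*(-2) + 5 = 44 + 5 = 49)
(-38 + k)*j(-2, 8) = (-38 + 49)*8 = 11*8 = 88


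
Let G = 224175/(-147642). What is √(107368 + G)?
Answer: √260043529204778/49214 ≈ 327.67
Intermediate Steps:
G = -74725/49214 (G = 224175*(-1/147642) = -74725/49214 ≈ -1.5184)
√(107368 + G) = √(107368 - 74725/49214) = √(5283934027/49214) = √260043529204778/49214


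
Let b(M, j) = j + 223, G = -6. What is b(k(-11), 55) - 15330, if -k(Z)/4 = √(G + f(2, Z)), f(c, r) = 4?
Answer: -15052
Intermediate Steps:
k(Z) = -4*I*√2 (k(Z) = -4*√(-6 + 4) = -4*I*√2)
b(M, j) = 223 + j
b(k(-11), 55) - 15330 = (223 + 55) - 15330 = 278 - 15330 = -15052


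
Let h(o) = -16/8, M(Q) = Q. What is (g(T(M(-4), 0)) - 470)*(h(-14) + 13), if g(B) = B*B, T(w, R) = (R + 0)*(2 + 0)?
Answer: -5170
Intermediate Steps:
T(w, R) = 2*R (T(w, R) = R*2 = 2*R)
g(B) = B**2
h(o) = -2 (h(o) = -16*1/8 = -2)
(g(T(M(-4), 0)) - 470)*(h(-14) + 13) = ((2*0)**2 - 470)*(-2 + 13) = (0**2 - 470)*11 = (0 - 470)*11 = -470*11 = -5170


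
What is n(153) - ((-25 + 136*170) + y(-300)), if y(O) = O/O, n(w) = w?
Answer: -22943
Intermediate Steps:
y(O) = 1
n(153) - ((-25 + 136*170) + y(-300)) = 153 - ((-25 + 136*170) + 1) = 153 - ((-25 + 23120) + 1) = 153 - (23095 + 1) = 153 - 1*23096 = 153 - 23096 = -22943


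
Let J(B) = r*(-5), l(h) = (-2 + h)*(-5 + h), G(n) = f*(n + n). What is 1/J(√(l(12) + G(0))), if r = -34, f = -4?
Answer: 1/170 ≈ 0.0058824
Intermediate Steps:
G(n) = -8*n (G(n) = -4*(n + n) = -8*n)
l(h) = (-5 + h)*(-2 + h)
J(B) = 170 (J(B) = -34*(-5) = 170)
1/J(√(l(12) + G(0))) = 1/170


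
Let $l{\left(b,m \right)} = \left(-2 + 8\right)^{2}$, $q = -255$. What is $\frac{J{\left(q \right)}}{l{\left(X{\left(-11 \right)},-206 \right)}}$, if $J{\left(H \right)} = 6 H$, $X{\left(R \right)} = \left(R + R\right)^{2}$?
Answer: $- \frac{85}{2} \approx -42.5$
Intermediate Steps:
$X{\left(R \right)} = 4 R^{2}$ ($X{\left(R \right)} = \left(2 R\right)^{2} = 4 R^{2}$)
$l{\left(b,m \right)} = 36$ ($l{\left(b,m \right)} = 6^{2} = 36$)
$\frac{J{\left(q \right)}}{l{\left(X{\left(-11 \right)},-206 \right)}} = \frac{6 \left(-255\right)}{36} = \left(-1530\right) \frac{1}{36} = - \frac{85}{2}$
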